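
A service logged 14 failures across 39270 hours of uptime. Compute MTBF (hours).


Formula: MTBF = Total operating time / Number of failures
MTBF = 39270 / 14
MTBF = 2805.0 hours

2805.0 hours


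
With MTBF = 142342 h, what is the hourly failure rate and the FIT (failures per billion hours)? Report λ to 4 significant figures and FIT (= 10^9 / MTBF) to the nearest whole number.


Formula: λ = 1 / MTBF; FIT = λ × 1e9 = 1e9 / MTBF
λ = 1 / 142342 ≈ 7.025e-06 failures/hour
FIT = 1e9 / 142342 ≈ 7025 failures per 1e9 hours (nearest whole number)

λ = 7.025e-06 /h, FIT = 7025


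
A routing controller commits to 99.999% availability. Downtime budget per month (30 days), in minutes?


Formula: allowed downtime = period * (100 - SLA) / 100
Period (month (30 days)) = 43200 minutes
Unavailability fraction = (100 - 99.999) / 100
Allowed downtime = 43200 * (100 - 99.999) / 100
Allowed downtime = 0.432 minutes

0.432 minutes


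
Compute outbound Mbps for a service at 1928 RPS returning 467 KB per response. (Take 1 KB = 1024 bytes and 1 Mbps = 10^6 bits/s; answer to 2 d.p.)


Formula: Mbps = payload_bytes * RPS * 8 / 1e6
Payload per request = 467 KB = 467 * 1024 = 478208 bytes
Total bytes/sec = 478208 * 1928 = 921985024
Total bits/sec = 921985024 * 8 = 7375880192
Mbps = 7375880192 / 1e6 = 7375.88

7375.88 Mbps


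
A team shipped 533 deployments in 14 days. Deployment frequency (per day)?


Formula: deployments per day = releases / days
= 533 / 14
= 38.071 deploys/day
(equivalently, 266.5 deploys/week)

38.071 deploys/day


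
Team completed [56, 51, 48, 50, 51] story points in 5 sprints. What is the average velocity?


Formula: Avg velocity = Total points / Number of sprints
Points: [56, 51, 48, 50, 51]
Sum = 56 + 51 + 48 + 50 + 51 = 256
Avg velocity = 256 / 5 = 51.2 points/sprint

51.2 points/sprint


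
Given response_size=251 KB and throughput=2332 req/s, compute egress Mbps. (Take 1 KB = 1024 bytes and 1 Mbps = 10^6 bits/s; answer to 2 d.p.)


Formula: Mbps = payload_bytes * RPS * 8 / 1e6
Payload per request = 251 KB = 251 * 1024 = 257024 bytes
Total bytes/sec = 257024 * 2332 = 599379968
Total bits/sec = 599379968 * 8 = 4795039744
Mbps = 4795039744 / 1e6 = 4795.04

4795.04 Mbps


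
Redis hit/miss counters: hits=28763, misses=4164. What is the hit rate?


Formula: hit rate = hits / (hits + misses) * 100
hit rate = 28763 / (28763 + 4164) * 100
hit rate = 28763 / 32927 * 100
hit rate = 87.35%

87.35%


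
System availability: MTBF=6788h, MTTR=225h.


Availability = MTBF / (MTBF + MTTR)
Availability = 6788 / (6788 + 225)
Availability = 6788 / 7013
Availability = 96.7917%

96.7917%


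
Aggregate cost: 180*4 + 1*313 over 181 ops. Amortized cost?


Formula: Amortized cost = Total cost / Operations
Total cost = (180 * 4) + (1 * 313)
Total cost = 720 + 313 = 1033
Amortized = 1033 / 181 = 5.7072

5.7072


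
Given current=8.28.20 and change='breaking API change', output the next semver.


Current: 8.28.20
Change category: 'breaking API change' → major bump
SemVer rule: major bump → increment MAJOR, reset MINOR and PATCH to 0
New: 9.0.0

9.0.0


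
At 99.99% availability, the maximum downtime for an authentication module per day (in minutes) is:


Formula: allowed downtime = period * (100 - SLA) / 100
Period (day) = 1440 minutes
Unavailability fraction = (100 - 99.99) / 100
Allowed downtime = 1440 * (100 - 99.99) / 100
Allowed downtime = 0.144 minutes

0.144 minutes


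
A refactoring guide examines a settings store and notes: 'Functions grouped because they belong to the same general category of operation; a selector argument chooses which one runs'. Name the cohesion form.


Reasoning: Grouped by category of activity, not by data or sequence
Type: Logical cohesion

Logical cohesion


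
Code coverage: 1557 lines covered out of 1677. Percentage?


Coverage = covered / total * 100
Coverage = 1557 / 1677 * 100
Coverage = 92.84%

92.84%


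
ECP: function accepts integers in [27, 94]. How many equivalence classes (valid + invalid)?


Valid range: [27, 94]
Class 1: x < 27 — invalid
Class 2: 27 ≤ x ≤ 94 — valid
Class 3: x > 94 — invalid
Total equivalence classes: 3

3 equivalence classes


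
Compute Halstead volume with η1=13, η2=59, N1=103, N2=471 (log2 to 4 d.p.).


Formula: V = N * log2(η), where N = N1 + N2 and η = η1 + η2
η = 13 + 59 = 72
N = 103 + 471 = 574
log2(72) ≈ 6.1699
V = 574 * 6.1699 = 3541.52

3541.52


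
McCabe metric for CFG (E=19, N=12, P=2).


Formula: V(G) = E - N + 2P
V(G) = 19 - 12 + 2*2
V(G) = 7 + 4
V(G) = 11

11


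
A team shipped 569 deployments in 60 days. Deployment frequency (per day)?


Formula: deployments per day = releases / days
= 569 / 60
= 9.483 deploys/day
(equivalently, 66.38 deploys/week)

9.483 deploys/day


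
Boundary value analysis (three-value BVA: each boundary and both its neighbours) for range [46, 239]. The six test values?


Range: [46, 239]
Boundaries: just below min, min, min+1, max-1, max, just above max
Values: [45, 46, 47, 238, 239, 240]

[45, 46, 47, 238, 239, 240]


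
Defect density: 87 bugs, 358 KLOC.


Defect density = defects / KLOC
Defect density = 87 / 358
Defect density = 0.243 defects/KLOC

0.243 defects/KLOC


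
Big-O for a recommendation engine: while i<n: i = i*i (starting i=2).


Reasoning: squaring drives double-exponential growth; iterations ~ log log n
Complexity: O(log log n)

O(log log n)


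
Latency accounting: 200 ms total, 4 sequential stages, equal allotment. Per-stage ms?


Formula: per_stage = total_budget / stages
per_stage = 200 / 4
per_stage = 50.0 ms

50.0 ms


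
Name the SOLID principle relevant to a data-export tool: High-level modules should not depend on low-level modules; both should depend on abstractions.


This describes the Dependency Inversion Principle (DIP)

Dependency Inversion Principle (DIP)


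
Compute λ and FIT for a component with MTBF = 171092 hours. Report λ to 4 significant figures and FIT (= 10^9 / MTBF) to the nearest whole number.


Formula: λ = 1 / MTBF; FIT = λ × 1e9 = 1e9 / MTBF
λ = 1 / 171092 ≈ 5.845e-06 failures/hour
FIT = 1e9 / 171092 ≈ 5845 failures per 1e9 hours (nearest whole number)

λ = 5.845e-06 /h, FIT = 5845


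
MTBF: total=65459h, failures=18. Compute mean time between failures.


Formula: MTBF = Total operating time / Number of failures
MTBF = 65459 / 18
MTBF = 3636.61 hours

3636.61 hours


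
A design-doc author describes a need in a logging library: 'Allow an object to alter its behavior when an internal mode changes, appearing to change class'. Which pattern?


This matches the State pattern

State


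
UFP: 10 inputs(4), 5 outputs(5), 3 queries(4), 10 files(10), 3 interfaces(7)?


UFP = EI*4 + EO*5 + EQ*4 + ILF*10 + EIF*7
UFP = 10*4 + 5*5 + 3*4 + 10*10 + 3*7
UFP = 40 + 25 + 12 + 100 + 21
UFP = 198

198


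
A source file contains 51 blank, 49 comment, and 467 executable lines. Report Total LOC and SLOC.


Total LOC = blank + comment + code
Total LOC = 51 + 49 + 467 = 567
SLOC (source only) = code = 467

Total LOC: 567, SLOC: 467


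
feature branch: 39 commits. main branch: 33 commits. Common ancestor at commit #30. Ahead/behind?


Common ancestor: commit #30
feature commits after divergence: 39 - 30 = 9
main commits after divergence: 33 - 30 = 3
feature is 9 commits ahead of main
main is 3 commits ahead of feature

feature ahead: 9, main ahead: 3


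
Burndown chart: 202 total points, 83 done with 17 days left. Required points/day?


Formula: Required rate = Remaining points / Days left
Remaining = 202 - 83 = 119 points
Required rate = 119 / 17 = 7.0 points/day

7.0 points/day


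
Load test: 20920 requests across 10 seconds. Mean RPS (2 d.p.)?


Formula: throughput = requests / seconds
throughput = 20920 / 10
throughput = 2092.0 requests/second

2092.0 requests/second


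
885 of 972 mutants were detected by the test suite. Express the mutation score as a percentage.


Mutation score = killed / total * 100
Mutation score = 885 / 972 * 100
Mutation score = 91.05%

91.05%


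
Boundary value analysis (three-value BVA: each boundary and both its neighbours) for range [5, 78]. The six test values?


Range: [5, 78]
Boundaries: just below min, min, min+1, max-1, max, just above max
Values: [4, 5, 6, 77, 78, 79]

[4, 5, 6, 77, 78, 79]


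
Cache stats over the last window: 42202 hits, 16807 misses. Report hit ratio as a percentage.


Formula: hit rate = hits / (hits + misses) * 100
hit rate = 42202 / (42202 + 16807) * 100
hit rate = 42202 / 59009 * 100
hit rate = 71.52%

71.52%


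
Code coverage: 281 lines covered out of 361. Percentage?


Coverage = covered / total * 100
Coverage = 281 / 361 * 100
Coverage = 77.84%

77.84%


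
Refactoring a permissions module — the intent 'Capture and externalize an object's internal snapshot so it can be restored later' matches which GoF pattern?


This matches the Memento pattern

Memento


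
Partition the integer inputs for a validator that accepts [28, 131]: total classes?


Valid range: [28, 131]
Class 1: x < 28 — invalid
Class 2: 28 ≤ x ≤ 131 — valid
Class 3: x > 131 — invalid
Total equivalence classes: 3

3 equivalence classes


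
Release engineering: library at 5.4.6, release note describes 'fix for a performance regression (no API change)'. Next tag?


Current: 5.4.6
Change category: 'fix for a performance regression (no API change)' → patch bump
SemVer rule: patch bump → increment PATCH (MAJOR and MINOR unchanged)
New: 5.4.7

5.4.7


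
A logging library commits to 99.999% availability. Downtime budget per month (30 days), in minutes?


Formula: allowed downtime = period * (100 - SLA) / 100
Period (month (30 days)) = 43200 minutes
Unavailability fraction = (100 - 99.999) / 100
Allowed downtime = 43200 * (100 - 99.999) / 100
Allowed downtime = 0.432 minutes

0.432 minutes


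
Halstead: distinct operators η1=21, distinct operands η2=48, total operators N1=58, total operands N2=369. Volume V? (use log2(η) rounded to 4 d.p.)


Formula: V = N * log2(η), where N = N1 + N2 and η = η1 + η2
η = 21 + 48 = 69
N = 58 + 369 = 427
log2(69) ≈ 6.1085
V = 427 * 6.1085 = 2608.33

2608.33


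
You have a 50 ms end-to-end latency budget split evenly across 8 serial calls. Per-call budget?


Formula: per_stage = total_budget / stages
per_stage = 50 / 8
per_stage = 6.25 ms

6.25 ms


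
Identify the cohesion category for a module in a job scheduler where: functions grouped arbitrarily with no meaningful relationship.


Reasoning: Worst: random grouping
Type: Coincidental cohesion

Coincidental cohesion


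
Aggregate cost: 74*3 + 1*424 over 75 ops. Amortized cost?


Formula: Amortized cost = Total cost / Operations
Total cost = (74 * 3) + (1 * 424)
Total cost = 222 + 424 = 646
Amortized = 646 / 75 = 8.6133

8.6133


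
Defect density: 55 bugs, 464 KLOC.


Defect density = defects / KLOC
Defect density = 55 / 464
Defect density = 0.119 defects/KLOC

0.119 defects/KLOC


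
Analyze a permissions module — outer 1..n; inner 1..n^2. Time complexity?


Reasoning: n times n^2
Complexity: O(n^3)

O(n^3)


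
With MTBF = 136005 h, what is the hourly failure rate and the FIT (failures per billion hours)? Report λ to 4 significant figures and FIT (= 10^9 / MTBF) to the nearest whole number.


Formula: λ = 1 / MTBF; FIT = λ × 1e9 = 1e9 / MTBF
λ = 1 / 136005 ≈ 7.353e-06 failures/hour
FIT = 1e9 / 136005 ≈ 7353 failures per 1e9 hours (nearest whole number)

λ = 7.353e-06 /h, FIT = 7353


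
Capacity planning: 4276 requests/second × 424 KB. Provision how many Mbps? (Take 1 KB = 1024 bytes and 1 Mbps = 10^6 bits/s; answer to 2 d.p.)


Formula: Mbps = payload_bytes * RPS * 8 / 1e6
Payload per request = 424 KB = 424 * 1024 = 434176 bytes
Total bytes/sec = 434176 * 4276 = 1856536576
Total bits/sec = 1856536576 * 8 = 14852292608
Mbps = 14852292608 / 1e6 = 14852.29

14852.29 Mbps


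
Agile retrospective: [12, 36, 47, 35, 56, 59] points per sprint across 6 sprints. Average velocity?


Formula: Avg velocity = Total points / Number of sprints
Points: [12, 36, 47, 35, 56, 59]
Sum = 12 + 36 + 47 + 35 + 56 + 59 = 245
Avg velocity = 245 / 6 = 40.83 points/sprint

40.83 points/sprint


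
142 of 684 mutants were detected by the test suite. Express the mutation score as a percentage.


Mutation score = killed / total * 100
Mutation score = 142 / 684 * 100
Mutation score = 20.76%

20.76%


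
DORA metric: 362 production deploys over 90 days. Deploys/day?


Formula: deployments per day = releases / days
= 362 / 90
= 4.022 deploys/day
(equivalently, 28.16 deploys/week)

4.022 deploys/day


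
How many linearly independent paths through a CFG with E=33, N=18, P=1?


Formula: V(G) = E - N + 2P
V(G) = 33 - 18 + 2*1
V(G) = 15 + 2
V(G) = 17

17


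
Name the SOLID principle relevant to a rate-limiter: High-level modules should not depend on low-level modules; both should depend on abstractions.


This describes the Dependency Inversion Principle (DIP)

Dependency Inversion Principle (DIP)


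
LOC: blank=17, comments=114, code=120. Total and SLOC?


Total LOC = blank + comment + code
Total LOC = 17 + 114 + 120 = 251
SLOC (source only) = code = 120

Total LOC: 251, SLOC: 120


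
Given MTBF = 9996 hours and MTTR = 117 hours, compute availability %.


Availability = MTBF / (MTBF + MTTR)
Availability = 9996 / (9996 + 117)
Availability = 9996 / 10113
Availability = 98.8431%

98.8431%


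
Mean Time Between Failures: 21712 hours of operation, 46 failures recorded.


Formula: MTBF = Total operating time / Number of failures
MTBF = 21712 / 46
MTBF = 472.0 hours

472.0 hours


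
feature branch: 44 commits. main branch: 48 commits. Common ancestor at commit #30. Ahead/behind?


Common ancestor: commit #30
feature commits after divergence: 44 - 30 = 14
main commits after divergence: 48 - 30 = 18
feature is 14 commits ahead of main
main is 18 commits ahead of feature

feature ahead: 14, main ahead: 18


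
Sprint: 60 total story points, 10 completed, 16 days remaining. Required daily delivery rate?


Formula: Required rate = Remaining points / Days left
Remaining = 60 - 10 = 50 points
Required rate = 50 / 16 = 3.13 points/day

3.13 points/day


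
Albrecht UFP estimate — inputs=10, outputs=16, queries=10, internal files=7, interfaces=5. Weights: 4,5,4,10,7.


UFP = EI*4 + EO*5 + EQ*4 + ILF*10 + EIF*7
UFP = 10*4 + 16*5 + 10*4 + 7*10 + 5*7
UFP = 40 + 80 + 40 + 70 + 35
UFP = 265

265


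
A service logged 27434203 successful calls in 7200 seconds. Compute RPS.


Formula: throughput = requests / seconds
throughput = 27434203 / 7200
throughput = 3810.31 requests/second

3810.31 requests/second


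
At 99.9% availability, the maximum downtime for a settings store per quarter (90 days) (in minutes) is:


Formula: allowed downtime = period * (100 - SLA) / 100
Period (quarter (90 days)) = 129600 minutes
Unavailability fraction = (100 - 99.9) / 100
Allowed downtime = 129600 * (100 - 99.9) / 100
Allowed downtime = 129.6 minutes

129.6 minutes


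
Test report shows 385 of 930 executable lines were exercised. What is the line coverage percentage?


Coverage = covered / total * 100
Coverage = 385 / 930 * 100
Coverage = 41.4%

41.4%


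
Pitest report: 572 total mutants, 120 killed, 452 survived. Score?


Mutation score = killed / total * 100
Mutation score = 120 / 572 * 100
Mutation score = 20.98%

20.98%


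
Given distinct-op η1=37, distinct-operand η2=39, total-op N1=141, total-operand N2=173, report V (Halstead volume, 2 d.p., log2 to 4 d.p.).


Formula: V = N * log2(η), where N = N1 + N2 and η = η1 + η2
η = 37 + 39 = 76
N = 141 + 173 = 314
log2(76) ≈ 6.2479
V = 314 * 6.2479 = 1961.84

1961.84


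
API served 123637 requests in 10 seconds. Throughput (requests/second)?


Formula: throughput = requests / seconds
throughput = 123637 / 10
throughput = 12363.7 requests/second

12363.7 requests/second


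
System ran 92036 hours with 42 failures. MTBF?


Formula: MTBF = Total operating time / Number of failures
MTBF = 92036 / 42
MTBF = 2191.33 hours

2191.33 hours


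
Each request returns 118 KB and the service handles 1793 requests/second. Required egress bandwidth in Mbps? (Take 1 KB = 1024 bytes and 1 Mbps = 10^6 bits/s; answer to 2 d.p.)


Formula: Mbps = payload_bytes * RPS * 8 / 1e6
Payload per request = 118 KB = 118 * 1024 = 120832 bytes
Total bytes/sec = 120832 * 1793 = 216651776
Total bits/sec = 216651776 * 8 = 1733214208
Mbps = 1733214208 / 1e6 = 1733.21

1733.21 Mbps


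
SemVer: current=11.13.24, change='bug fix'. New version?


Current: 11.13.24
Change category: 'bug fix' → patch bump
SemVer rule: patch bump → increment PATCH (MAJOR and MINOR unchanged)
New: 11.13.25

11.13.25


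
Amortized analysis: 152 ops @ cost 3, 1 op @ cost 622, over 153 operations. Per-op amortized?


Formula: Amortized cost = Total cost / Operations
Total cost = (152 * 3) + (1 * 622)
Total cost = 456 + 622 = 1078
Amortized = 1078 / 153 = 7.0458

7.0458


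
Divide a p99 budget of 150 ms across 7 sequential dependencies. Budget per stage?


Formula: per_stage = total_budget / stages
per_stage = 150 / 7
per_stage = 21.43 ms

21.43 ms


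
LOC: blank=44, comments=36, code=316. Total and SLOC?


Total LOC = blank + comment + code
Total LOC = 44 + 36 + 316 = 396
SLOC (source only) = code = 316

Total LOC: 396, SLOC: 316


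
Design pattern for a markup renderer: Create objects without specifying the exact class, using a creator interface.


This matches the Factory Method pattern

Factory Method


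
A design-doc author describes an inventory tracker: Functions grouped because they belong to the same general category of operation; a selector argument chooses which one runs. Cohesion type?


Reasoning: Grouped by category of activity, not by data or sequence
Type: Logical cohesion

Logical cohesion


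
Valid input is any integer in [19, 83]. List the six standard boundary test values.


Range: [19, 83]
Boundaries: just below min, min, min+1, max-1, max, just above max
Values: [18, 19, 20, 82, 83, 84]

[18, 19, 20, 82, 83, 84]


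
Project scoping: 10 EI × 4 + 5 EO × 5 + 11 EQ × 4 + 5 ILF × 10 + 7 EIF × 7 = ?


UFP = EI*4 + EO*5 + EQ*4 + ILF*10 + EIF*7
UFP = 10*4 + 5*5 + 11*4 + 5*10 + 7*7
UFP = 40 + 25 + 44 + 50 + 49
UFP = 208

208


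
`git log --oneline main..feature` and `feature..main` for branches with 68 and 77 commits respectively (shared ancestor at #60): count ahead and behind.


Common ancestor: commit #60
feature commits after divergence: 68 - 60 = 8
main commits after divergence: 77 - 60 = 17
feature is 8 commits ahead of main
main is 17 commits ahead of feature

feature ahead: 8, main ahead: 17


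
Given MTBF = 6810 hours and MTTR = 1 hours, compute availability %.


Availability = MTBF / (MTBF + MTTR)
Availability = 6810 / (6810 + 1)
Availability = 6810 / 6811
Availability = 99.9853%

99.9853%


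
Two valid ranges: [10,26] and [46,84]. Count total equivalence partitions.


Valid ranges: [10,26] and [46,84]
Class 1: x < 10 — invalid
Class 2: 10 ≤ x ≤ 26 — valid
Class 3: 26 < x < 46 — invalid (gap between ranges)
Class 4: 46 ≤ x ≤ 84 — valid
Class 5: x > 84 — invalid
Total equivalence classes: 5

5 equivalence classes


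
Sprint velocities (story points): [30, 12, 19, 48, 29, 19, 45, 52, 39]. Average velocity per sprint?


Formula: Avg velocity = Total points / Number of sprints
Points: [30, 12, 19, 48, 29, 19, 45, 52, 39]
Sum = 30 + 12 + 19 + 48 + 29 + 19 + 45 + 52 + 39 = 293
Avg velocity = 293 / 9 = 32.56 points/sprint

32.56 points/sprint


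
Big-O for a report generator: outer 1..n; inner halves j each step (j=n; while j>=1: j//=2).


Reasoning: n times log n
Complexity: O(n log n)

O(n log n)


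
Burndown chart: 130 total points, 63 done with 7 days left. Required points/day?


Formula: Required rate = Remaining points / Days left
Remaining = 130 - 63 = 67 points
Required rate = 67 / 7 = 9.57 points/day

9.57 points/day


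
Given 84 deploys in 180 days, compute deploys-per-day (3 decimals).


Formula: deployments per day = releases / days
= 84 / 180
= 0.467 deploys/day
(equivalently, 3.27 deploys/week)

0.467 deploys/day


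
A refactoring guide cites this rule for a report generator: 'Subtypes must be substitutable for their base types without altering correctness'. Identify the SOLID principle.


This describes the Liskov Substitution Principle (LSP)

Liskov Substitution Principle (LSP)


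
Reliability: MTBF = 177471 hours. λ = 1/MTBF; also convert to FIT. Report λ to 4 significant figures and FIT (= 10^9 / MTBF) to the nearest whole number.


Formula: λ = 1 / MTBF; FIT = λ × 1e9 = 1e9 / MTBF
λ = 1 / 177471 ≈ 5.635e-06 failures/hour
FIT = 1e9 / 177471 ≈ 5635 failures per 1e9 hours (nearest whole number)

λ = 5.635e-06 /h, FIT = 5635


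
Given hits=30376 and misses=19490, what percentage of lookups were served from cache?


Formula: hit rate = hits / (hits + misses) * 100
hit rate = 30376 / (30376 + 19490) * 100
hit rate = 30376 / 49866 * 100
hit rate = 60.92%

60.92%


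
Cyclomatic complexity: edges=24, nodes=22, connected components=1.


Formula: V(G) = E - N + 2P
V(G) = 24 - 22 + 2*1
V(G) = 2 + 2
V(G) = 4

4


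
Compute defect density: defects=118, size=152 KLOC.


Defect density = defects / KLOC
Defect density = 118 / 152
Defect density = 0.776 defects/KLOC

0.776 defects/KLOC


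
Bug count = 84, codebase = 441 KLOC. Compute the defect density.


Defect density = defects / KLOC
Defect density = 84 / 441
Defect density = 0.19 defects/KLOC

0.19 defects/KLOC


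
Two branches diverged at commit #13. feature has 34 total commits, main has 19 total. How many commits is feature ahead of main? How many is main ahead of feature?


Common ancestor: commit #13
feature commits after divergence: 34 - 13 = 21
main commits after divergence: 19 - 13 = 6
feature is 21 commits ahead of main
main is 6 commits ahead of feature

feature ahead: 21, main ahead: 6


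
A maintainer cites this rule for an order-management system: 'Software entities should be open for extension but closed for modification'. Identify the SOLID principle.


This describes the Open/Closed Principle (OCP)

Open/Closed Principle (OCP)


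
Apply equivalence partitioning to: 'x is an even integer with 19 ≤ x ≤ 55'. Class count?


Constraint: even integers in [19, 55]
Class 1: x < 19 — out-of-range invalid
Class 2: x in [19,55] but odd — wrong type invalid
Class 3: x in [19,55] and even — valid
Class 4: x > 55 — out-of-range invalid
Total equivalence classes: 4

4 equivalence classes


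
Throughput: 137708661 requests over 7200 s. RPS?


Formula: throughput = requests / seconds
throughput = 137708661 / 7200
throughput = 19126.2 requests/second

19126.2 requests/second


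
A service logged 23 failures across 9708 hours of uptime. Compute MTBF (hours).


Formula: MTBF = Total operating time / Number of failures
MTBF = 9708 / 23
MTBF = 422.09 hours

422.09 hours


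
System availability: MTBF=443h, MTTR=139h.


Availability = MTBF / (MTBF + MTTR)
Availability = 443 / (443 + 139)
Availability = 443 / 582
Availability = 76.1168%

76.1168%


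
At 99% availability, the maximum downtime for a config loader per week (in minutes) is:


Formula: allowed downtime = period * (100 - SLA) / 100
Period (week) = 10080 minutes
Unavailability fraction = (100 - 99.0) / 100
Allowed downtime = 10080 * (100 - 99.0) / 100
Allowed downtime = 100.8 minutes

100.8 minutes


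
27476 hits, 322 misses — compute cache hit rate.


Formula: hit rate = hits / (hits + misses) * 100
hit rate = 27476 / (27476 + 322) * 100
hit rate = 27476 / 27798 * 100
hit rate = 98.84%

98.84%


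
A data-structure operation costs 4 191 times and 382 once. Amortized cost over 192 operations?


Formula: Amortized cost = Total cost / Operations
Total cost = (191 * 4) + (1 * 382)
Total cost = 764 + 382 = 1146
Amortized = 1146 / 192 = 5.9688

5.9688


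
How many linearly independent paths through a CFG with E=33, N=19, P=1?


Formula: V(G) = E - N + 2P
V(G) = 33 - 19 + 2*1
V(G) = 14 + 2
V(G) = 16

16


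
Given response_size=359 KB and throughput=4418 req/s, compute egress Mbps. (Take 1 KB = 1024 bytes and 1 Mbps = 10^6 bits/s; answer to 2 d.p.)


Formula: Mbps = payload_bytes * RPS * 8 / 1e6
Payload per request = 359 KB = 359 * 1024 = 367616 bytes
Total bytes/sec = 367616 * 4418 = 1624127488
Total bits/sec = 1624127488 * 8 = 12993019904
Mbps = 12993019904 / 1e6 = 12993.02

12993.02 Mbps


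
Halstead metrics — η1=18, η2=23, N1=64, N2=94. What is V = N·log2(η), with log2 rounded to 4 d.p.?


Formula: V = N * log2(η), where N = N1 + N2 and η = η1 + η2
η = 18 + 23 = 41
N = 64 + 94 = 158
log2(41) ≈ 5.3576
V = 158 * 5.3576 = 846.50

846.50


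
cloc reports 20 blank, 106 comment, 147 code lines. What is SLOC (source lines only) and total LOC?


Total LOC = blank + comment + code
Total LOC = 20 + 106 + 147 = 273
SLOC (source only) = code = 147

Total LOC: 273, SLOC: 147


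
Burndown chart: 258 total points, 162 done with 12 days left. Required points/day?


Formula: Required rate = Remaining points / Days left
Remaining = 258 - 162 = 96 points
Required rate = 96 / 12 = 8.0 points/day

8.0 points/day


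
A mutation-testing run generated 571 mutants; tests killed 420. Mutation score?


Mutation score = killed / total * 100
Mutation score = 420 / 571 * 100
Mutation score = 73.56%

73.56%


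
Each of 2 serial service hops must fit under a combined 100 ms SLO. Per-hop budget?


Formula: per_stage = total_budget / stages
per_stage = 100 / 2
per_stage = 50.0 ms

50.0 ms


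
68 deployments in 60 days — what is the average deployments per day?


Formula: deployments per day = releases / days
= 68 / 60
= 1.133 deploys/day
(equivalently, 7.93 deploys/week)

1.133 deploys/day


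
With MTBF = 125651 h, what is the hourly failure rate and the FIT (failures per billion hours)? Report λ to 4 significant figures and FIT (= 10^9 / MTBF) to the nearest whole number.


Formula: λ = 1 / MTBF; FIT = λ × 1e9 = 1e9 / MTBF
λ = 1 / 125651 ≈ 7.959e-06 failures/hour
FIT = 1e9 / 125651 ≈ 7959 failures per 1e9 hours (nearest whole number)

λ = 7.959e-06 /h, FIT = 7959


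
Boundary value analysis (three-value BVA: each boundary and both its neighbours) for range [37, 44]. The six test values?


Range: [37, 44]
Boundaries: just below min, min, min+1, max-1, max, just above max
Values: [36, 37, 38, 43, 44, 45]

[36, 37, 38, 43, 44, 45]


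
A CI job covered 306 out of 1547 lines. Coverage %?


Coverage = covered / total * 100
Coverage = 306 / 1547 * 100
Coverage = 19.78%

19.78%


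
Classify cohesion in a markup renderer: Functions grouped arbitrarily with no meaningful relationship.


Reasoning: Worst: random grouping
Type: Coincidental cohesion

Coincidental cohesion


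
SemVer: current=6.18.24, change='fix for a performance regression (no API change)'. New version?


Current: 6.18.24
Change category: 'fix for a performance regression (no API change)' → patch bump
SemVer rule: patch bump → increment PATCH (MAJOR and MINOR unchanged)
New: 6.18.25

6.18.25


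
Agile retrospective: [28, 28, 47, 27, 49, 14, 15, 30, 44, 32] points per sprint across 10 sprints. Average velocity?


Formula: Avg velocity = Total points / Number of sprints
Points: [28, 28, 47, 27, 49, 14, 15, 30, 44, 32]
Sum = 28 + 28 + 47 + 27 + 49 + 14 + 15 + 30 + 44 + 32 = 314
Avg velocity = 314 / 10 = 31.4 points/sprint

31.4 points/sprint


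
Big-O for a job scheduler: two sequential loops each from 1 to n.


Reasoning: sequential dominates: O(n) + O(n) = O(n)
Complexity: O(n)

O(n)


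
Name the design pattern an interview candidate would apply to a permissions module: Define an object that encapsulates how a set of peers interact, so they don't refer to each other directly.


This matches the Mediator pattern

Mediator


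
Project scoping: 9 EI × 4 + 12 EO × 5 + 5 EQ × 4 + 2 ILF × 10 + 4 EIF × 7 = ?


UFP = EI*4 + EO*5 + EQ*4 + ILF*10 + EIF*7
UFP = 9*4 + 12*5 + 5*4 + 2*10 + 4*7
UFP = 36 + 60 + 20 + 20 + 28
UFP = 164

164


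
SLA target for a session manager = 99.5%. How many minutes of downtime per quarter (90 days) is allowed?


Formula: allowed downtime = period * (100 - SLA) / 100
Period (quarter (90 days)) = 129600 minutes
Unavailability fraction = (100 - 99.5) / 100
Allowed downtime = 129600 * (100 - 99.5) / 100
Allowed downtime = 648.0 minutes

648.0 minutes


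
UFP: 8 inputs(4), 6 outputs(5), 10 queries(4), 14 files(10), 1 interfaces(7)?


UFP = EI*4 + EO*5 + EQ*4 + ILF*10 + EIF*7
UFP = 8*4 + 6*5 + 10*4 + 14*10 + 1*7
UFP = 32 + 30 + 40 + 140 + 7
UFP = 249

249


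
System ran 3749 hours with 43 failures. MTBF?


Formula: MTBF = Total operating time / Number of failures
MTBF = 3749 / 43
MTBF = 87.19 hours

87.19 hours


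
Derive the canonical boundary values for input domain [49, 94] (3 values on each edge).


Range: [49, 94]
Boundaries: just below min, min, min+1, max-1, max, just above max
Values: [48, 49, 50, 93, 94, 95]

[48, 49, 50, 93, 94, 95]


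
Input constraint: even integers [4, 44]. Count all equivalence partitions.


Constraint: even integers in [4, 44]
Class 1: x < 4 — out-of-range invalid
Class 2: x in [4,44] but odd — wrong type invalid
Class 3: x in [4,44] and even — valid
Class 4: x > 44 — out-of-range invalid
Total equivalence classes: 4

4 equivalence classes


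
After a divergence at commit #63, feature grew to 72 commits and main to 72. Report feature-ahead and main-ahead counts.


Common ancestor: commit #63
feature commits after divergence: 72 - 63 = 9
main commits after divergence: 72 - 63 = 9
feature is 9 commits ahead of main
main is 9 commits ahead of feature

feature ahead: 9, main ahead: 9


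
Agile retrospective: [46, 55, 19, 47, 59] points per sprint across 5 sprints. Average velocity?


Formula: Avg velocity = Total points / Number of sprints
Points: [46, 55, 19, 47, 59]
Sum = 46 + 55 + 19 + 47 + 59 = 226
Avg velocity = 226 / 5 = 45.2 points/sprint

45.2 points/sprint


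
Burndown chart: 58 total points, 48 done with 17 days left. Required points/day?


Formula: Required rate = Remaining points / Days left
Remaining = 58 - 48 = 10 points
Required rate = 10 / 17 = 0.59 points/day

0.59 points/day


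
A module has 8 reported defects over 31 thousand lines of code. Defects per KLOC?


Defect density = defects / KLOC
Defect density = 8 / 31
Defect density = 0.258 defects/KLOC

0.258 defects/KLOC


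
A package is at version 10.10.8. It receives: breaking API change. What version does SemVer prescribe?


Current: 10.10.8
Change category: 'breaking API change' → major bump
SemVer rule: major bump → increment MAJOR, reset MINOR and PATCH to 0
New: 11.0.0

11.0.0


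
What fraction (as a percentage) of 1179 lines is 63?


Coverage = covered / total * 100
Coverage = 63 / 1179 * 100
Coverage = 5.34%

5.34%


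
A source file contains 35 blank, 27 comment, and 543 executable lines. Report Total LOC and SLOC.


Total LOC = blank + comment + code
Total LOC = 35 + 27 + 543 = 605
SLOC (source only) = code = 543

Total LOC: 605, SLOC: 543


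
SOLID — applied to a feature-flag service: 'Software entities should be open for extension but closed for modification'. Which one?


This describes the Open/Closed Principle (OCP)

Open/Closed Principle (OCP)


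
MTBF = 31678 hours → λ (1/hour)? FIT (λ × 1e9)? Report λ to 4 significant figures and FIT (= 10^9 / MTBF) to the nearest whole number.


Formula: λ = 1 / MTBF; FIT = λ × 1e9 = 1e9 / MTBF
λ = 1 / 31678 ≈ 3.157e-05 failures/hour
FIT = 1e9 / 31678 ≈ 31568 failures per 1e9 hours (nearest whole number)

λ = 3.157e-05 /h, FIT = 31568


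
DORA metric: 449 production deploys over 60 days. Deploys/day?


Formula: deployments per day = releases / days
= 449 / 60
= 7.483 deploys/day
(equivalently, 52.38 deploys/week)

7.483 deploys/day


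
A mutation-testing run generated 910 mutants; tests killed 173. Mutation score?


Mutation score = killed / total * 100
Mutation score = 173 / 910 * 100
Mutation score = 19.01%

19.01%


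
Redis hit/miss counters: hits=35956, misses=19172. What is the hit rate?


Formula: hit rate = hits / (hits + misses) * 100
hit rate = 35956 / (35956 + 19172) * 100
hit rate = 35956 / 55128 * 100
hit rate = 65.22%

65.22%


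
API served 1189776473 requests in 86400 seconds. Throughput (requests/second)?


Formula: throughput = requests / seconds
throughput = 1189776473 / 86400
throughput = 13770.56 requests/second

13770.56 requests/second


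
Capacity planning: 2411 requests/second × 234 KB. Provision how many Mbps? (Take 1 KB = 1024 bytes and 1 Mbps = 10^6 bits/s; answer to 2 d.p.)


Formula: Mbps = payload_bytes * RPS * 8 / 1e6
Payload per request = 234 KB = 234 * 1024 = 239616 bytes
Total bytes/sec = 239616 * 2411 = 577714176
Total bits/sec = 577714176 * 8 = 4621713408
Mbps = 4621713408 / 1e6 = 4621.71

4621.71 Mbps


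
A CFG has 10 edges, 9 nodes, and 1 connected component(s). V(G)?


Formula: V(G) = E - N + 2P
V(G) = 10 - 9 + 2*1
V(G) = 1 + 2
V(G) = 3

3


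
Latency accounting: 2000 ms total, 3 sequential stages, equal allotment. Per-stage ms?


Formula: per_stage = total_budget / stages
per_stage = 2000 / 3
per_stage = 666.67 ms

666.67 ms


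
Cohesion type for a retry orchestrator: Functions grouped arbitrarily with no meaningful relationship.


Reasoning: Worst: random grouping
Type: Coincidental cohesion

Coincidental cohesion


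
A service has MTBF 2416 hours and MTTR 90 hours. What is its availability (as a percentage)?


Availability = MTBF / (MTBF + MTTR)
Availability = 2416 / (2416 + 90)
Availability = 2416 / 2506
Availability = 96.4086%

96.4086%


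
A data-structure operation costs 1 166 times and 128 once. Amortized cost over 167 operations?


Formula: Amortized cost = Total cost / Operations
Total cost = (166 * 1) + (1 * 128)
Total cost = 166 + 128 = 294
Amortized = 294 / 167 = 1.7605

1.7605


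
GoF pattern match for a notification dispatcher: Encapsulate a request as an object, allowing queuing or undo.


This matches the Command pattern

Command


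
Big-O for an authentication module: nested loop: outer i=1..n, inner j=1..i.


Reasoning: triangle: n(n+1)/2 ~ n^2/2
Complexity: O(n^2)

O(n^2)


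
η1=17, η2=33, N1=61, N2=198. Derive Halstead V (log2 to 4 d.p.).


Formula: V = N * log2(η), where N = N1 + N2 and η = η1 + η2
η = 17 + 33 = 50
N = 61 + 198 = 259
log2(50) ≈ 5.6439
V = 259 * 5.6439 = 1461.77

1461.77


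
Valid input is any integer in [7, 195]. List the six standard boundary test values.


Range: [7, 195]
Boundaries: just below min, min, min+1, max-1, max, just above max
Values: [6, 7, 8, 194, 195, 196]

[6, 7, 8, 194, 195, 196]


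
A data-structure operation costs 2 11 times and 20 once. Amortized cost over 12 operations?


Formula: Amortized cost = Total cost / Operations
Total cost = (11 * 2) + (1 * 20)
Total cost = 22 + 20 = 42
Amortized = 42 / 12 = 3.5

3.5


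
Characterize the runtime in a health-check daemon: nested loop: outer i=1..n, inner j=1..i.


Reasoning: triangle: n(n+1)/2 ~ n^2/2
Complexity: O(n^2)

O(n^2)


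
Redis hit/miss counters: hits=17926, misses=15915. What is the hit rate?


Formula: hit rate = hits / (hits + misses) * 100
hit rate = 17926 / (17926 + 15915) * 100
hit rate = 17926 / 33841 * 100
hit rate = 52.97%

52.97%


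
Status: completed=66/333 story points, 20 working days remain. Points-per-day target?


Formula: Required rate = Remaining points / Days left
Remaining = 333 - 66 = 267 points
Required rate = 267 / 20 = 13.35 points/day

13.35 points/day


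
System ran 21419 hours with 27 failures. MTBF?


Formula: MTBF = Total operating time / Number of failures
MTBF = 21419 / 27
MTBF = 793.3 hours

793.3 hours


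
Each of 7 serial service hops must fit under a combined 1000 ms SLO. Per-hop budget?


Formula: per_stage = total_budget / stages
per_stage = 1000 / 7
per_stage = 142.86 ms

142.86 ms


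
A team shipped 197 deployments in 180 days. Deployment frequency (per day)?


Formula: deployments per day = releases / days
= 197 / 180
= 1.094 deploys/day
(equivalently, 7.66 deploys/week)

1.094 deploys/day


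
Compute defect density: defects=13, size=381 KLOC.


Defect density = defects / KLOC
Defect density = 13 / 381
Defect density = 0.034 defects/KLOC

0.034 defects/KLOC


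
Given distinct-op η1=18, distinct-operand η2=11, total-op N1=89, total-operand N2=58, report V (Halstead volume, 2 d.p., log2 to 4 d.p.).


Formula: V = N * log2(η), where N = N1 + N2 and η = η1 + η2
η = 18 + 11 = 29
N = 89 + 58 = 147
log2(29) ≈ 4.8580
V = 147 * 4.8580 = 714.13

714.13


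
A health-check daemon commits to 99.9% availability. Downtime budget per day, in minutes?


Formula: allowed downtime = period * (100 - SLA) / 100
Period (day) = 1440 minutes
Unavailability fraction = (100 - 99.9) / 100
Allowed downtime = 1440 * (100 - 99.9) / 100
Allowed downtime = 1.44 minutes

1.44 minutes


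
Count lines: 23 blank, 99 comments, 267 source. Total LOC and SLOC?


Total LOC = blank + comment + code
Total LOC = 23 + 99 + 267 = 389
SLOC (source only) = code = 267

Total LOC: 389, SLOC: 267


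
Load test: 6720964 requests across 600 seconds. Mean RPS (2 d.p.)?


Formula: throughput = requests / seconds
throughput = 6720964 / 600
throughput = 11201.61 requests/second

11201.61 requests/second


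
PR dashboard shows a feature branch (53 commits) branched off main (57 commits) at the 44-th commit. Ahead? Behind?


Common ancestor: commit #44
feature commits after divergence: 53 - 44 = 9
main commits after divergence: 57 - 44 = 13
feature is 9 commits ahead of main
main is 13 commits ahead of feature

feature ahead: 9, main ahead: 13


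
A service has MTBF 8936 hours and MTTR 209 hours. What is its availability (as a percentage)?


Availability = MTBF / (MTBF + MTTR)
Availability = 8936 / (8936 + 209)
Availability = 8936 / 9145
Availability = 97.7146%

97.7146%


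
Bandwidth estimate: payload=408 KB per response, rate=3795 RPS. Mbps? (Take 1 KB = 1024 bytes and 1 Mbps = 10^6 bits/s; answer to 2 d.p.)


Formula: Mbps = payload_bytes * RPS * 8 / 1e6
Payload per request = 408 KB = 408 * 1024 = 417792 bytes
Total bytes/sec = 417792 * 3795 = 1585520640
Total bits/sec = 1585520640 * 8 = 12684165120
Mbps = 12684165120 / 1e6 = 12684.17

12684.17 Mbps


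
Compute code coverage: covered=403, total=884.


Coverage = covered / total * 100
Coverage = 403 / 884 * 100
Coverage = 45.59%

45.59%


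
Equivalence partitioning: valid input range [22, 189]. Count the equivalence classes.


Valid range: [22, 189]
Class 1: x < 22 — invalid
Class 2: 22 ≤ x ≤ 189 — valid
Class 3: x > 189 — invalid
Total equivalence classes: 3

3 equivalence classes


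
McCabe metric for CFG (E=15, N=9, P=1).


Formula: V(G) = E - N + 2P
V(G) = 15 - 9 + 2*1
V(G) = 6 + 2
V(G) = 8

8


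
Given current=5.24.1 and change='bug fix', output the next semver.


Current: 5.24.1
Change category: 'bug fix' → patch bump
SemVer rule: patch bump → increment PATCH (MAJOR and MINOR unchanged)
New: 5.24.2

5.24.2


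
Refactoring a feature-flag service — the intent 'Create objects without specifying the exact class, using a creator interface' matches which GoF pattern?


This matches the Factory Method pattern

Factory Method
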